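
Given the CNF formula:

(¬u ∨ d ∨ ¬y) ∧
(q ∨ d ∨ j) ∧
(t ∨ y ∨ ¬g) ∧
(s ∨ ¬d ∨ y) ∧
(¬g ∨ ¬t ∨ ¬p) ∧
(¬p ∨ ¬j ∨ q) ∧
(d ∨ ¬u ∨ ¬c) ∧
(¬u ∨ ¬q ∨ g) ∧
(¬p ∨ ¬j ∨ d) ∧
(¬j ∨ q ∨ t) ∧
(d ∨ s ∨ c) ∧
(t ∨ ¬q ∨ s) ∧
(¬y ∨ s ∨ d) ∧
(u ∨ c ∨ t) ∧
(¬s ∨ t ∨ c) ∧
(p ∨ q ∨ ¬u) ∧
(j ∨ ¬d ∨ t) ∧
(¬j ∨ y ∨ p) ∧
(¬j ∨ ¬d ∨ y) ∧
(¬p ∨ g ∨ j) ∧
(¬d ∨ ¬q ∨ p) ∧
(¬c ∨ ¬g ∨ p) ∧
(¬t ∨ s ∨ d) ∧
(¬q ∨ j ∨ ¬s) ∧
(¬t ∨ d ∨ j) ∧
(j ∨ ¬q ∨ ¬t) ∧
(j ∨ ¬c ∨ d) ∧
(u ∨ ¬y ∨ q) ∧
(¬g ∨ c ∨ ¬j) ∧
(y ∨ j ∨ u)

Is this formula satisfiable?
Yes

Yes, the formula is satisfiable.

One satisfying assignment is: t=True, q=True, j=True, d=True, y=True, s=False, u=False, c=False, g=False, p=True

Verification: With this assignment, all 30 clauses evaluate to true.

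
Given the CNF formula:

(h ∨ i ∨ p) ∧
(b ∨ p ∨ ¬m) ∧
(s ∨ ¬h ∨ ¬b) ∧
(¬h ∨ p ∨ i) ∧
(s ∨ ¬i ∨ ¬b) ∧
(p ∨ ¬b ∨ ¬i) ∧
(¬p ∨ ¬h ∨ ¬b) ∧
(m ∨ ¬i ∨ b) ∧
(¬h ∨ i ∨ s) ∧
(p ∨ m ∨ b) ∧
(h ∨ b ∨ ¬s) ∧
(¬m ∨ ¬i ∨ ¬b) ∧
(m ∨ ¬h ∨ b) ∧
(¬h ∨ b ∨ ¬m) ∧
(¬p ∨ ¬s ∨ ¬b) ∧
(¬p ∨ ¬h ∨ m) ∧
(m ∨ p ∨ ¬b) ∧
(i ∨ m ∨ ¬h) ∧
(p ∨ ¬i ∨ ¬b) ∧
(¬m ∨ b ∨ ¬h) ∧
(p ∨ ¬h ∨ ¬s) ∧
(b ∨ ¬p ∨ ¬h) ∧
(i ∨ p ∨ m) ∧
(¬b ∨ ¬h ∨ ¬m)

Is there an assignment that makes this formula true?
Yes

Yes, the formula is satisfiable.

One satisfying assignment is: s=False, b=False, p=True, m=False, h=False, i=False

Verification: With this assignment, all 24 clauses evaluate to true.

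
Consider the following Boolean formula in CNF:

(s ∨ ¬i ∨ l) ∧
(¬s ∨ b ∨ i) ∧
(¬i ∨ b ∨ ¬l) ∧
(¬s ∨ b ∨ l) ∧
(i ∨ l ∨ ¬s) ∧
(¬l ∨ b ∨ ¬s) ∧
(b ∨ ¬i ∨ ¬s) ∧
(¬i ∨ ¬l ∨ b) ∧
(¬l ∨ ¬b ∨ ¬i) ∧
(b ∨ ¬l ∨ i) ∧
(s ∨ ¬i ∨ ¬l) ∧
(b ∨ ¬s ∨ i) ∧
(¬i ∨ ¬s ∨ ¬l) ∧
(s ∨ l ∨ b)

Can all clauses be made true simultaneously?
Yes

Yes, the formula is satisfiable.

One satisfying assignment is: s=True, b=True, i=True, l=False

Verification: With this assignment, all 14 clauses evaluate to true.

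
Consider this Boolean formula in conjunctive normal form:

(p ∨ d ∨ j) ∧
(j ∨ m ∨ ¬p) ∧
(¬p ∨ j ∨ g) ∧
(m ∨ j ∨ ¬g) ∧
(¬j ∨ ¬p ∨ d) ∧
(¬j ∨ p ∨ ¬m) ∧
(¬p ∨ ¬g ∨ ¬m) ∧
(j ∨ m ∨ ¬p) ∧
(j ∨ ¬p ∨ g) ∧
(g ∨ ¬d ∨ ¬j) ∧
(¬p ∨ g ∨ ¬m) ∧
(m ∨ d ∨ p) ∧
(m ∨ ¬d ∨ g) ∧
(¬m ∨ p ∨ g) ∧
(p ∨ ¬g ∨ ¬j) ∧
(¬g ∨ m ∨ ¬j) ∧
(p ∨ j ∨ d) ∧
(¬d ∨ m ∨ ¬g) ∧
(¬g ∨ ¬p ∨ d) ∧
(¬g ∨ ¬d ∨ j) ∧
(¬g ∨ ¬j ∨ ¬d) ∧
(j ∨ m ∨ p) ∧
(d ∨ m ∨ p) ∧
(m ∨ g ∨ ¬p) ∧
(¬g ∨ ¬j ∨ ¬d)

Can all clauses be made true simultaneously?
No

No, the formula is not satisfiable.

No assignment of truth values to the variables can make all 25 clauses true simultaneously.

The formula is UNSAT (unsatisfiable).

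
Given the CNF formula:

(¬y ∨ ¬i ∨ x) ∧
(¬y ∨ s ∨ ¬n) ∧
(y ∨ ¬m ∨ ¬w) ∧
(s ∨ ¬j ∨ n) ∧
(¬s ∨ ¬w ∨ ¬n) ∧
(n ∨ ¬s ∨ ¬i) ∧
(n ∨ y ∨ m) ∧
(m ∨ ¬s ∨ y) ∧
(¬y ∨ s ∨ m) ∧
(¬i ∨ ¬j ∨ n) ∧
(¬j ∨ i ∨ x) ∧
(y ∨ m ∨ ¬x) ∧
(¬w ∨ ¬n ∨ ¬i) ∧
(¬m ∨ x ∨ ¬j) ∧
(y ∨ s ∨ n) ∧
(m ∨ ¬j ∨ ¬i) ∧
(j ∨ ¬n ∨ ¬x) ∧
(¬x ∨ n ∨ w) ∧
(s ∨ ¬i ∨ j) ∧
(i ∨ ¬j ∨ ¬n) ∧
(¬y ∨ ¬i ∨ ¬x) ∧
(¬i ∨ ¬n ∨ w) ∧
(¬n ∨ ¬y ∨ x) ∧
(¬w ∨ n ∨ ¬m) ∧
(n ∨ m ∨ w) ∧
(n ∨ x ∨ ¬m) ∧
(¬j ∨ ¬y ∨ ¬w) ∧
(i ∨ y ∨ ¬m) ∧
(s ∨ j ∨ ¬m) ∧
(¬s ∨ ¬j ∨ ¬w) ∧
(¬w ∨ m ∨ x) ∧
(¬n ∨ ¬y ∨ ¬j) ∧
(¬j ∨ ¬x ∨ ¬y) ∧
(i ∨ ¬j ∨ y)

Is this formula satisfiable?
Yes

Yes, the formula is satisfiable.

One satisfying assignment is: x=False, w=False, i=False, m=False, n=True, y=False, s=False, j=False

Verification: With this assignment, all 34 clauses evaluate to true.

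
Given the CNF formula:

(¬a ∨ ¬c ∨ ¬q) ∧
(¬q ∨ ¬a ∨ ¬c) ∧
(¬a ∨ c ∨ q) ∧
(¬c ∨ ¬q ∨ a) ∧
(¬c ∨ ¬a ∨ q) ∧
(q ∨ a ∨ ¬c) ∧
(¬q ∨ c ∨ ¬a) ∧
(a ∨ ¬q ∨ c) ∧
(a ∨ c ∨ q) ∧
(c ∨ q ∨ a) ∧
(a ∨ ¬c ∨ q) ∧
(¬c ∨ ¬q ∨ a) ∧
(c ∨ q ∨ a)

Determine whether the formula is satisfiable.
No

No, the formula is not satisfiable.

No assignment of truth values to the variables can make all 13 clauses true simultaneously.

The formula is UNSAT (unsatisfiable).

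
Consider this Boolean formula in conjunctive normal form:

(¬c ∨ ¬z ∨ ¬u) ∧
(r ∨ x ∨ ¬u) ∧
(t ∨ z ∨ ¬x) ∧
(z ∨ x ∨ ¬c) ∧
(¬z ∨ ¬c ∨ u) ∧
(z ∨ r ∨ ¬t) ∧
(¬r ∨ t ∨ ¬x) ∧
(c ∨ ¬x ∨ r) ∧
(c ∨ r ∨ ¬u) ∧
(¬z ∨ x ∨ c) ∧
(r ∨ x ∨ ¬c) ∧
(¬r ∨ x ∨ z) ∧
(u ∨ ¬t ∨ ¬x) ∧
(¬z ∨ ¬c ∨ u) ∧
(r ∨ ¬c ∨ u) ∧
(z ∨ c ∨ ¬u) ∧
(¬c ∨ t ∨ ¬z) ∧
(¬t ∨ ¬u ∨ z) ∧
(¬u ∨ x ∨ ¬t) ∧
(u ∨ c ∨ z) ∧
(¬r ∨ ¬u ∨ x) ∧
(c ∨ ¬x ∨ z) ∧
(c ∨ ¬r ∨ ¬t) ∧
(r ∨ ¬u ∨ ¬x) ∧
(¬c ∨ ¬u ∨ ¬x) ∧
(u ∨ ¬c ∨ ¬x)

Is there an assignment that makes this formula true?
No

No, the formula is not satisfiable.

No assignment of truth values to the variables can make all 26 clauses true simultaneously.

The formula is UNSAT (unsatisfiable).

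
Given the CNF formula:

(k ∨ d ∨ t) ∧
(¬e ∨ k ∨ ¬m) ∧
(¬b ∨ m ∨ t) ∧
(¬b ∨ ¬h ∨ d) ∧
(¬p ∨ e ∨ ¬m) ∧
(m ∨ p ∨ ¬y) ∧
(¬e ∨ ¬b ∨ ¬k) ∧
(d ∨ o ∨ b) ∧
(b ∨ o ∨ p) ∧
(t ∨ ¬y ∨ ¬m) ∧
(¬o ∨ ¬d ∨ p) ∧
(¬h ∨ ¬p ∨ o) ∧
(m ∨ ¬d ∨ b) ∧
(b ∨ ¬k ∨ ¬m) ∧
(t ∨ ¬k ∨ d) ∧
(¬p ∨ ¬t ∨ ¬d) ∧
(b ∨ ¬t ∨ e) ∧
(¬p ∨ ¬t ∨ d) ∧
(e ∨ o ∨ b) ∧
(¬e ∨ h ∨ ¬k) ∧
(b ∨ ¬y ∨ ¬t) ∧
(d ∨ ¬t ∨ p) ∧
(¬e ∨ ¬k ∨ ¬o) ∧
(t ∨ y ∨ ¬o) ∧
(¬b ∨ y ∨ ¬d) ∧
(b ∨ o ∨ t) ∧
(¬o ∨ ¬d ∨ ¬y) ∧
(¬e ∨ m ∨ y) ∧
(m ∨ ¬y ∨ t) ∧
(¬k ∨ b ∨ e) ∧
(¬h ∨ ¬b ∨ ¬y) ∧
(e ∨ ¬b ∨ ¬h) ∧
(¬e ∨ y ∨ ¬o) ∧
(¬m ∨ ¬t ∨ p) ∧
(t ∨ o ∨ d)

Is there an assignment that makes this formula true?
No

No, the formula is not satisfiable.

No assignment of truth values to the variables can make all 35 clauses true simultaneously.

The formula is UNSAT (unsatisfiable).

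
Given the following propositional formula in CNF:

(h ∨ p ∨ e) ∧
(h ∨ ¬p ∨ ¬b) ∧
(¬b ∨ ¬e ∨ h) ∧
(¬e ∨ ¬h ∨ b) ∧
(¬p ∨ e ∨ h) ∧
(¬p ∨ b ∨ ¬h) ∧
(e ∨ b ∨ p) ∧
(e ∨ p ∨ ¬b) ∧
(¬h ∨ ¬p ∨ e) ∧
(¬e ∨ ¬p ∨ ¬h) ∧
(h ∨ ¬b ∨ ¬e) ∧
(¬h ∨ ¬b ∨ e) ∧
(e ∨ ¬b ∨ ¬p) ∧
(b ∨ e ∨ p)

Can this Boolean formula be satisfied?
Yes

Yes, the formula is satisfiable.

One satisfying assignment is: p=False, e=True, h=False, b=False

Verification: With this assignment, all 14 clauses evaluate to true.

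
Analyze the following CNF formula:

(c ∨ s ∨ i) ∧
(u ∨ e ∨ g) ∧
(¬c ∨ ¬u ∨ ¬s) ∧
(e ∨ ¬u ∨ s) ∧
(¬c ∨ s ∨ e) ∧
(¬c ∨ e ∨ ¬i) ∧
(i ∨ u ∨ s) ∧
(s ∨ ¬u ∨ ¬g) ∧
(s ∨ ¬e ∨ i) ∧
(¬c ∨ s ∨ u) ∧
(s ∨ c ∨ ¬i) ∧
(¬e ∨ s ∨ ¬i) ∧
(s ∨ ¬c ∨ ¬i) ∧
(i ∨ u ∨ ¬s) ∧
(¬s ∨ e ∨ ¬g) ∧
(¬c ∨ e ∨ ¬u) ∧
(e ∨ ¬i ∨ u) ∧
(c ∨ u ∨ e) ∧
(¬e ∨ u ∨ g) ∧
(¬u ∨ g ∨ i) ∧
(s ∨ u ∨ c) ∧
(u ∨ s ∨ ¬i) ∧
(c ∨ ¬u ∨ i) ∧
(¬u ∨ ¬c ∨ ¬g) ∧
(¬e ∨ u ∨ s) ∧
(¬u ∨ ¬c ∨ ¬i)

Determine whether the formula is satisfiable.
Yes

Yes, the formula is satisfiable.

One satisfying assignment is: c=False, i=True, g=True, u=False, e=True, s=True

Verification: With this assignment, all 26 clauses evaluate to true.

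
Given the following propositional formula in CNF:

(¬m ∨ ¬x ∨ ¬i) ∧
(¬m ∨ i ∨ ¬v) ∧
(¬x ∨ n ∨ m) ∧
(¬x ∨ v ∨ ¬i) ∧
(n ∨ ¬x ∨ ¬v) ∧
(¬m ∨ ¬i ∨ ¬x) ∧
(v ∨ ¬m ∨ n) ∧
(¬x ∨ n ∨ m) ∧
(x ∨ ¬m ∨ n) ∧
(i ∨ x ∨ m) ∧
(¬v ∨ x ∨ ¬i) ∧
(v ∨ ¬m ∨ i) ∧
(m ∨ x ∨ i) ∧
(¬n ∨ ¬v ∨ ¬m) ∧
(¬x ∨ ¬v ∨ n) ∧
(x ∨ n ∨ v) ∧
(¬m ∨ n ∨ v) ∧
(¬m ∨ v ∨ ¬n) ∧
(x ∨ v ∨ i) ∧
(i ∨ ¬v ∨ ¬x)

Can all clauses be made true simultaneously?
Yes

Yes, the formula is satisfiable.

One satisfying assignment is: i=True, n=True, v=False, m=False, x=False

Verification: With this assignment, all 20 clauses evaluate to true.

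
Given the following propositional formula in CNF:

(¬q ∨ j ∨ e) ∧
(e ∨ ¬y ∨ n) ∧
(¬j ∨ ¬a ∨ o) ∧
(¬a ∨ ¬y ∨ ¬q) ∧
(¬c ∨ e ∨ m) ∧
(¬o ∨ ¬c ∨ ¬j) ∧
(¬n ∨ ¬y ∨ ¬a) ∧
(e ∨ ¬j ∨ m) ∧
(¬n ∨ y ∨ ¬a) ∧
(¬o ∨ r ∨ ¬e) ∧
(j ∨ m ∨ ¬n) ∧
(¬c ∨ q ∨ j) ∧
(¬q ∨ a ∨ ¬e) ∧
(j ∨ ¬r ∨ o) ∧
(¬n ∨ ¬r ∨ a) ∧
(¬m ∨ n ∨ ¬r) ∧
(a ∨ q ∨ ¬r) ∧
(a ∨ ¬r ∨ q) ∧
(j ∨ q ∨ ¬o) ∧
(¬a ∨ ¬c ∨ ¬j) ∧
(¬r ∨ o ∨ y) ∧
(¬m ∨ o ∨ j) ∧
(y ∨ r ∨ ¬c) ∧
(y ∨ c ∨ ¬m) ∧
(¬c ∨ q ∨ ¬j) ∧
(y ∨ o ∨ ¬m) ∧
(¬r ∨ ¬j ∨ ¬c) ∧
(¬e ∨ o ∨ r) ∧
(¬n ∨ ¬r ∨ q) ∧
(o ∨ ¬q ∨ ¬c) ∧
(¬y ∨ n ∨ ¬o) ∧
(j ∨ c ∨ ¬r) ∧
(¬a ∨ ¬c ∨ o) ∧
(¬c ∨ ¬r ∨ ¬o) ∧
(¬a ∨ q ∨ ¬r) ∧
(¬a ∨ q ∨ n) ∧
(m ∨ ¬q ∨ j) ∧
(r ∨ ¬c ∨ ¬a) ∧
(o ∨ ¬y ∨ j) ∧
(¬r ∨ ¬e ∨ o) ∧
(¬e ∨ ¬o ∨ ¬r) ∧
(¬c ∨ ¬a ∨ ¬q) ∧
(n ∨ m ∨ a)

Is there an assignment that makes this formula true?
Yes

Yes, the formula is satisfiable.

One satisfying assignment is: m=True, e=False, r=False, o=True, a=False, j=True, c=False, y=True, n=True, q=True

Verification: With this assignment, all 43 clauses evaluate to true.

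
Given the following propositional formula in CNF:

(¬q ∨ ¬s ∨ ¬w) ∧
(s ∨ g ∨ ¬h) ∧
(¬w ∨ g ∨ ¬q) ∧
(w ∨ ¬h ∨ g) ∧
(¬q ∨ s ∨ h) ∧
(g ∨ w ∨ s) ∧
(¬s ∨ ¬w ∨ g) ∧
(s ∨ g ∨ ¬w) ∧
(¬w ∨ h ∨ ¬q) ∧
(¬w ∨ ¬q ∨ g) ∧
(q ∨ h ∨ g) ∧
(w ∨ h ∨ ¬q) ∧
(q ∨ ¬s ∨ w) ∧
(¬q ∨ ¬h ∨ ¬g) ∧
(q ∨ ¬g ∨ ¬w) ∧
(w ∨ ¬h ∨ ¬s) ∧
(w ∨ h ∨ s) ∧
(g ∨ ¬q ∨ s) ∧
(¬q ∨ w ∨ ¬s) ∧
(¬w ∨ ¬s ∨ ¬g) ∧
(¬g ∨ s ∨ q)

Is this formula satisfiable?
No

No, the formula is not satisfiable.

No assignment of truth values to the variables can make all 21 clauses true simultaneously.

The formula is UNSAT (unsatisfiable).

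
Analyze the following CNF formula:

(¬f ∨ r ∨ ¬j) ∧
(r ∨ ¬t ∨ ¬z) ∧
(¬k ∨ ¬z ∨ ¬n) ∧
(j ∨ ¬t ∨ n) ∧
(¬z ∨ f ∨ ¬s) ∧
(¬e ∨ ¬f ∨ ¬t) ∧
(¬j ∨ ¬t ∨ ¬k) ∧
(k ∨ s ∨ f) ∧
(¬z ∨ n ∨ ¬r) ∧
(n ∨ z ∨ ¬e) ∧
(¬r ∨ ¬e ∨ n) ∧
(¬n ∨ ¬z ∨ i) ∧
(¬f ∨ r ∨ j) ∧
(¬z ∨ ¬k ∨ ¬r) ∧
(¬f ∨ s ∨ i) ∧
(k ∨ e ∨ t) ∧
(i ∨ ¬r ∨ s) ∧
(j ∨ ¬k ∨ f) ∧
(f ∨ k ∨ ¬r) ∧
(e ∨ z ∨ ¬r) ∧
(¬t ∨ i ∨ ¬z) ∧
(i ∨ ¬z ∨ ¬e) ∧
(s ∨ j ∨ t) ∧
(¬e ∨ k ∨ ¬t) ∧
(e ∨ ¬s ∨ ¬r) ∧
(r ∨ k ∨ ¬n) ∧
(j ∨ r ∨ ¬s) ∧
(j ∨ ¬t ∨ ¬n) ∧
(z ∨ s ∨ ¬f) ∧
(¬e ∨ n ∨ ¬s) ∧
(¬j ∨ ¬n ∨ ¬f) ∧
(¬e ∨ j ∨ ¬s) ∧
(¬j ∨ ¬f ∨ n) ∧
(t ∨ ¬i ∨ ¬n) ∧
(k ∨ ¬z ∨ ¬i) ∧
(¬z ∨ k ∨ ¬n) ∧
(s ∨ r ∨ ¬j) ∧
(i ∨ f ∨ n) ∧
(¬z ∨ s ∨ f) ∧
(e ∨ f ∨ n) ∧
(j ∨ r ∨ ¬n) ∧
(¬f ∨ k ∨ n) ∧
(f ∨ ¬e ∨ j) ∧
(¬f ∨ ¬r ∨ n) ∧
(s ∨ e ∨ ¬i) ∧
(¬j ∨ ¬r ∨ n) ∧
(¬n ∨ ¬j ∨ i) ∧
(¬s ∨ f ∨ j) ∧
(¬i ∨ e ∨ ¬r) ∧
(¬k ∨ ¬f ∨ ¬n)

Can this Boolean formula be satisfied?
No

No, the formula is not satisfiable.

No assignment of truth values to the variables can make all 50 clauses true simultaneously.

The formula is UNSAT (unsatisfiable).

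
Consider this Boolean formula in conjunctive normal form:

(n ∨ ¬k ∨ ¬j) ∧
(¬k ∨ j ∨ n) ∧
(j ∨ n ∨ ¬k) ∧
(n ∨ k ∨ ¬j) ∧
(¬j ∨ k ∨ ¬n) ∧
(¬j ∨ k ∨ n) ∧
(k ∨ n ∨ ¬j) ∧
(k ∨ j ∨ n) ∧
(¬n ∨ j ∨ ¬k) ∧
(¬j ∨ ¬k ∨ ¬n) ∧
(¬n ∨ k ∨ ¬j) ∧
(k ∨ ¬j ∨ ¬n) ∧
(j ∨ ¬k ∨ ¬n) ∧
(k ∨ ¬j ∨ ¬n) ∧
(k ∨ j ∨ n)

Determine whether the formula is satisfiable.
Yes

Yes, the formula is satisfiable.

One satisfying assignment is: k=False, n=True, j=False

Verification: With this assignment, all 15 clauses evaluate to true.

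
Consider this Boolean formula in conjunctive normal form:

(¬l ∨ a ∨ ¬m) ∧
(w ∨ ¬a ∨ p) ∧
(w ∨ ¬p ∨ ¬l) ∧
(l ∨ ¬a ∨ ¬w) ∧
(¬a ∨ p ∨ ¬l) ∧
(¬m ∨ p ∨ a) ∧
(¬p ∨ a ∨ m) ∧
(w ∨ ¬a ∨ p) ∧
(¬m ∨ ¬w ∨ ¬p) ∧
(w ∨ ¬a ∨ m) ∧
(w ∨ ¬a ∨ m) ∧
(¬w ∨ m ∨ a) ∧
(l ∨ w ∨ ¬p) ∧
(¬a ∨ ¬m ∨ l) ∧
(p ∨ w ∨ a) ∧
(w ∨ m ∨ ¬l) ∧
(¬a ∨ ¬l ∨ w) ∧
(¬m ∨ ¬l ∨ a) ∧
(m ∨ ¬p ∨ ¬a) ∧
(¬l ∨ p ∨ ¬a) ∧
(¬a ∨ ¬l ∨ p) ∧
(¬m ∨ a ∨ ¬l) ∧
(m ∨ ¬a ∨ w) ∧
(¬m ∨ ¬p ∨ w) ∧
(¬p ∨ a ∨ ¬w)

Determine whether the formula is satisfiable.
No

No, the formula is not satisfiable.

No assignment of truth values to the variables can make all 25 clauses true simultaneously.

The formula is UNSAT (unsatisfiable).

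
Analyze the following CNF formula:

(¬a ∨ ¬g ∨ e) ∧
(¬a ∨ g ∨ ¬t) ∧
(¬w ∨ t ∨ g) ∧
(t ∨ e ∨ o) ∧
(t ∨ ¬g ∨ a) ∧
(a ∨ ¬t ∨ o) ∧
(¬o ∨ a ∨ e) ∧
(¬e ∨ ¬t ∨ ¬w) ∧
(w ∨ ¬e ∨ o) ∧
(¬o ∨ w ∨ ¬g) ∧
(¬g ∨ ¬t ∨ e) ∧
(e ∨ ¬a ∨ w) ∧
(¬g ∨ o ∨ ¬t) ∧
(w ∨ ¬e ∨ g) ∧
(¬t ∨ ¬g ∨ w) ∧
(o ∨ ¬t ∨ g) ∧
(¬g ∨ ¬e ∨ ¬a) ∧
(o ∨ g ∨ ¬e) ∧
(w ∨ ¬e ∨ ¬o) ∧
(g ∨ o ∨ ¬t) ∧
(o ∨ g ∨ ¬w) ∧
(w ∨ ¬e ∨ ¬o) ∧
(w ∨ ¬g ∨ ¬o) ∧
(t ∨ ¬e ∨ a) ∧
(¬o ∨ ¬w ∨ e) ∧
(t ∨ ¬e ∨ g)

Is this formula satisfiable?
No

No, the formula is not satisfiable.

No assignment of truth values to the variables can make all 26 clauses true simultaneously.

The formula is UNSAT (unsatisfiable).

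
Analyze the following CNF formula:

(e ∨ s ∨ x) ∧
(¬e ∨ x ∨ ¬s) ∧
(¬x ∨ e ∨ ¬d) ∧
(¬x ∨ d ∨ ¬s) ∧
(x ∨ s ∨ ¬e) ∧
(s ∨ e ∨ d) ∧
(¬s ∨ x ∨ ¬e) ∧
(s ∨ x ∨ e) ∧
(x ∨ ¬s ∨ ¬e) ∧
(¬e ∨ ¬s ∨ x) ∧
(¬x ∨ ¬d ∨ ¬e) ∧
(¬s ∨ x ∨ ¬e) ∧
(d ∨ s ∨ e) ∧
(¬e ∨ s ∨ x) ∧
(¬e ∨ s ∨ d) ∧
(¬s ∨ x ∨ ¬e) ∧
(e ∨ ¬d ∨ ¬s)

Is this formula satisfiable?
Yes

Yes, the formula is satisfiable.

One satisfying assignment is: x=False, e=False, s=True, d=False

Verification: With this assignment, all 17 clauses evaluate to true.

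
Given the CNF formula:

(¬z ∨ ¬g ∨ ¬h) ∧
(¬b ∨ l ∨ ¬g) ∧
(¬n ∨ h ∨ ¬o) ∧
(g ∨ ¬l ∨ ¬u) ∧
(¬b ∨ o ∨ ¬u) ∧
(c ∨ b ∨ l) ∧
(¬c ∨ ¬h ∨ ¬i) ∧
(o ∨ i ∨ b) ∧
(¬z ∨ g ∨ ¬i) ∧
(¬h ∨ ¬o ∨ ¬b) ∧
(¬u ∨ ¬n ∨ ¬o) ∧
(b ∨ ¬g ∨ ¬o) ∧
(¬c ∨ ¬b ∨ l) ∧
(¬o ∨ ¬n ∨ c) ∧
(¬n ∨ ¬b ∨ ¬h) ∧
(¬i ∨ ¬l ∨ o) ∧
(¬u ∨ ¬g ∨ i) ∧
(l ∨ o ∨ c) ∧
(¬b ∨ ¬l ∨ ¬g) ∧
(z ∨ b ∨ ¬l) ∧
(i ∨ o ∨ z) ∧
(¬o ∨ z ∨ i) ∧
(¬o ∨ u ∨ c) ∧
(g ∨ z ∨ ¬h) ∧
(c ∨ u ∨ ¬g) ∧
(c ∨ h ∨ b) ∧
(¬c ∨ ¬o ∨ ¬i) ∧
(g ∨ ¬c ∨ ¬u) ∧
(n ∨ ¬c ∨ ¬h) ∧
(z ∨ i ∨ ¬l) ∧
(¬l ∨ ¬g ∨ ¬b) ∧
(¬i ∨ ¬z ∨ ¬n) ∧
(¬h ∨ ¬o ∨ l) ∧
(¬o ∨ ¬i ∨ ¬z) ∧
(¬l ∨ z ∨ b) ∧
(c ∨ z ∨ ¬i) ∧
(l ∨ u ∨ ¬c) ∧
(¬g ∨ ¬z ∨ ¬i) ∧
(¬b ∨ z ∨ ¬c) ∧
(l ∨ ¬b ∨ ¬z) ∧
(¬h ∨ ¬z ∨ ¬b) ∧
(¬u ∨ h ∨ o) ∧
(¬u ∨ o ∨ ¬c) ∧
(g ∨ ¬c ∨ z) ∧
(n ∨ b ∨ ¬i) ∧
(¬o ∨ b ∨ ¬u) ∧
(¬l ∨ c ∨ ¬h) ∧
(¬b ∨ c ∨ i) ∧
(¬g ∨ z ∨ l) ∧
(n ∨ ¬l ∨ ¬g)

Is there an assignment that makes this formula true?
Yes

Yes, the formula is satisfiable.

One satisfying assignment is: h=False, l=True, o=False, i=False, z=True, c=True, g=False, u=False, b=True, n=False

Verification: With this assignment, all 50 clauses evaluate to true.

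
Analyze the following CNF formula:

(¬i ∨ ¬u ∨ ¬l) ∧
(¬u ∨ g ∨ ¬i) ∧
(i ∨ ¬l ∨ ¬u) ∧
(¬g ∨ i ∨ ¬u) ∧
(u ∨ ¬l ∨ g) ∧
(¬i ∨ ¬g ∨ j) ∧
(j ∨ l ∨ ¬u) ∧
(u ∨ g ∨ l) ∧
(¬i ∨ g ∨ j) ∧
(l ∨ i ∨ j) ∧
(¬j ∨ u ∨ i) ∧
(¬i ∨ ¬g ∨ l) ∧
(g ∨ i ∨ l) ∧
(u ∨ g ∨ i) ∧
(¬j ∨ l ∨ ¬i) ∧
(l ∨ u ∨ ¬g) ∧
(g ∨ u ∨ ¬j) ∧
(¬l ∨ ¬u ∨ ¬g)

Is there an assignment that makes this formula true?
Yes

Yes, the formula is satisfiable.

One satisfying assignment is: g=True, i=False, u=False, j=False, l=True

Verification: With this assignment, all 18 clauses evaluate to true.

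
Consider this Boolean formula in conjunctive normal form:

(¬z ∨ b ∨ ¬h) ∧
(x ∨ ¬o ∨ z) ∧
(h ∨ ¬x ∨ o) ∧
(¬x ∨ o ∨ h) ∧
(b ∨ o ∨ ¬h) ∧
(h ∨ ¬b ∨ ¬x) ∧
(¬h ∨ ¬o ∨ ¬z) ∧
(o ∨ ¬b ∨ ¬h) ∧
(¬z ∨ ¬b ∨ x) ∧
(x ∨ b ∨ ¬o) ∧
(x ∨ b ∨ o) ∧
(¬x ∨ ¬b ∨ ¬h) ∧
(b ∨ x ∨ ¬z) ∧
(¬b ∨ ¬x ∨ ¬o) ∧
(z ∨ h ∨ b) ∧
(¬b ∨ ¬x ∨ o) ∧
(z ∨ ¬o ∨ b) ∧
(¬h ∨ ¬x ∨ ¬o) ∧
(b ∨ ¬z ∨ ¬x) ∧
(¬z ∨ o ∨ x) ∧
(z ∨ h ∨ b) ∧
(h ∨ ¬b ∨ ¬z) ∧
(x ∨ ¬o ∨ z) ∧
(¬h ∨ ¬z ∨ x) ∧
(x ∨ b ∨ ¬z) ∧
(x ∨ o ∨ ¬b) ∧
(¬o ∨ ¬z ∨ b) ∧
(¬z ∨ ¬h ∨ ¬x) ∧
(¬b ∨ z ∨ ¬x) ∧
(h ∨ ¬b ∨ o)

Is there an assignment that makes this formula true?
No

No, the formula is not satisfiable.

No assignment of truth values to the variables can make all 30 clauses true simultaneously.

The formula is UNSAT (unsatisfiable).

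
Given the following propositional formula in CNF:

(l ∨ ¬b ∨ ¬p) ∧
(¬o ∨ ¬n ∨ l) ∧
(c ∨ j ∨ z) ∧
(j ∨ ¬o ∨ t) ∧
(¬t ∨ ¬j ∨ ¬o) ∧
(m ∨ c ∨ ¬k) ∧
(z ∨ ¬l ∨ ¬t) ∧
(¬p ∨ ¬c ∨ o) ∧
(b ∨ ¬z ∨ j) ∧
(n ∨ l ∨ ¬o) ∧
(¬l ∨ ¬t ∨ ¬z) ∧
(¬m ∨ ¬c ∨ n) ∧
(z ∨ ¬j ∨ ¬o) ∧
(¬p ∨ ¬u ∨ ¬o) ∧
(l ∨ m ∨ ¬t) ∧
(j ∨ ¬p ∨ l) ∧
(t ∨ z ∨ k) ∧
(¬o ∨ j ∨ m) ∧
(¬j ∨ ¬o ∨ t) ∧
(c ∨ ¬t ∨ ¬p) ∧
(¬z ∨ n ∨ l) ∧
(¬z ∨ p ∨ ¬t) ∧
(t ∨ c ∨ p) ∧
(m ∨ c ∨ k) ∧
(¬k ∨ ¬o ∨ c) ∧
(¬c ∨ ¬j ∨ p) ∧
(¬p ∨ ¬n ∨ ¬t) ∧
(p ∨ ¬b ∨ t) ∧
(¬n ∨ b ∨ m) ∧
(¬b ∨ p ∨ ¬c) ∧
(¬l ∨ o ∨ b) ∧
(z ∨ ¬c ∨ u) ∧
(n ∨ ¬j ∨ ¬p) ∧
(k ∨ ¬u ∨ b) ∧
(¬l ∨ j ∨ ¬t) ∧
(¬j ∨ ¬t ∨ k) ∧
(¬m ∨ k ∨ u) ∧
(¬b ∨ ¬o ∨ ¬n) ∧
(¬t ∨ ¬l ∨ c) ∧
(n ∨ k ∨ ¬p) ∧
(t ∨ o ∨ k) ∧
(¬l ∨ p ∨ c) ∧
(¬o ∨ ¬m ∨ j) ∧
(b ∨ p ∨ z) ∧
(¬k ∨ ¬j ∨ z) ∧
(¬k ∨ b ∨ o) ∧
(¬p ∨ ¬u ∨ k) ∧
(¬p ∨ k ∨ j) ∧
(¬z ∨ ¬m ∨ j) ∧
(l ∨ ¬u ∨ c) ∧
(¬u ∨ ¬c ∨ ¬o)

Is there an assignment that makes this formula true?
Yes

Yes, the formula is satisfiable.

One satisfying assignment is: j=True, l=True, o=False, p=True, c=False, n=True, t=False, z=True, u=False, m=True, b=True, k=True

Verification: With this assignment, all 51 clauses evaluate to true.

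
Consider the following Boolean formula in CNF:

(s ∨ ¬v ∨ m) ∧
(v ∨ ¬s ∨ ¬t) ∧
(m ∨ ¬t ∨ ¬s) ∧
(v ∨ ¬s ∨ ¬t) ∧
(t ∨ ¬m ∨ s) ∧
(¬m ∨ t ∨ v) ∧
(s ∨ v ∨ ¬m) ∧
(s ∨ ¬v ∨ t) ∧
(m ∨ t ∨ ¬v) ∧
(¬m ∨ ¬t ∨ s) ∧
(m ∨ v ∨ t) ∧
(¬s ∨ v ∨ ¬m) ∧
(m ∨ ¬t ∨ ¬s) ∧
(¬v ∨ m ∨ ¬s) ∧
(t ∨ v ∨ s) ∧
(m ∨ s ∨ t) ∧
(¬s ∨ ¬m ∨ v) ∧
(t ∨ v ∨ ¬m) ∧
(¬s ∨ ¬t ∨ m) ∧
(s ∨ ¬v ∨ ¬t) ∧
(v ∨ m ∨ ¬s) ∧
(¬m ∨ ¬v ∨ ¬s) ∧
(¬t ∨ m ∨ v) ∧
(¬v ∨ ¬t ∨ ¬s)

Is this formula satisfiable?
No

No, the formula is not satisfiable.

No assignment of truth values to the variables can make all 24 clauses true simultaneously.

The formula is UNSAT (unsatisfiable).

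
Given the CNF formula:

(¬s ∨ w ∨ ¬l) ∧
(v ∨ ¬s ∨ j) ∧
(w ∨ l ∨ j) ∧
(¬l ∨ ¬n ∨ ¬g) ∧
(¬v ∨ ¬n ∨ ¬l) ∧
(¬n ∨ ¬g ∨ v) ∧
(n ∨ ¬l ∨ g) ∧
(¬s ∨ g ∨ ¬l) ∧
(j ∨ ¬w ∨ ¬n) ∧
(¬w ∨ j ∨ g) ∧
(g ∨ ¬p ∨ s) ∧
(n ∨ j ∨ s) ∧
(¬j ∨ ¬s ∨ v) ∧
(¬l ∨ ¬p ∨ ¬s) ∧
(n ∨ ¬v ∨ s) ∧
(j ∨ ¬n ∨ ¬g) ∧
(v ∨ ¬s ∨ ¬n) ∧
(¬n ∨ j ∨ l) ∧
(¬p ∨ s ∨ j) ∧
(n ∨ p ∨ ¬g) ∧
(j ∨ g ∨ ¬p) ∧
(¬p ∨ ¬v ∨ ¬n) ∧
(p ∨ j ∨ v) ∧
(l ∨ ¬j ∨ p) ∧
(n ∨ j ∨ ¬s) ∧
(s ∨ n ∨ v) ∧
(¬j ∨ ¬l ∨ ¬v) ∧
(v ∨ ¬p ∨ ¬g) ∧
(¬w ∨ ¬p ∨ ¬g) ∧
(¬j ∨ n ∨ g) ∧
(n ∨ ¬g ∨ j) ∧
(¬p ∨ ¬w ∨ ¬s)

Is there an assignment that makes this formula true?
Yes

Yes, the formula is satisfiable.

One satisfying assignment is: g=True, j=True, s=True, w=False, v=True, p=True, n=False, l=False

Verification: With this assignment, all 32 clauses evaluate to true.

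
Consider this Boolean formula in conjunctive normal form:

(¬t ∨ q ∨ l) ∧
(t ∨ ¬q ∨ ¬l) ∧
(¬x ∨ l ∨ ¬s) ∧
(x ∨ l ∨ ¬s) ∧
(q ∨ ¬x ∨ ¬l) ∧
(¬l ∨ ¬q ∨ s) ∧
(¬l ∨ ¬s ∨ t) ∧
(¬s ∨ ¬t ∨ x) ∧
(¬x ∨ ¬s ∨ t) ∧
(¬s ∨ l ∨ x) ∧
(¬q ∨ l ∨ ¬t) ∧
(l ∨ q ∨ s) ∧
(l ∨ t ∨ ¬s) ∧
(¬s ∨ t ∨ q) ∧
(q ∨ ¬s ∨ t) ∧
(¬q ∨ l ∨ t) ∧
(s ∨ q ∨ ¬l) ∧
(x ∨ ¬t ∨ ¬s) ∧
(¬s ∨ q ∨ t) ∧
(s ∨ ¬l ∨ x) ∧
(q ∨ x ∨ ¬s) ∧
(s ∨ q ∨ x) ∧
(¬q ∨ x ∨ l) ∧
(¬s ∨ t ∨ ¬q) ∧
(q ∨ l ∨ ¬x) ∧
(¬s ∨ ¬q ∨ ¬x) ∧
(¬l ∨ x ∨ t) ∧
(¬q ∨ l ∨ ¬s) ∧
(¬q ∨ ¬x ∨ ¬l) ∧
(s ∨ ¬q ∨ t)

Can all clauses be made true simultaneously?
No

No, the formula is not satisfiable.

No assignment of truth values to the variables can make all 30 clauses true simultaneously.

The formula is UNSAT (unsatisfiable).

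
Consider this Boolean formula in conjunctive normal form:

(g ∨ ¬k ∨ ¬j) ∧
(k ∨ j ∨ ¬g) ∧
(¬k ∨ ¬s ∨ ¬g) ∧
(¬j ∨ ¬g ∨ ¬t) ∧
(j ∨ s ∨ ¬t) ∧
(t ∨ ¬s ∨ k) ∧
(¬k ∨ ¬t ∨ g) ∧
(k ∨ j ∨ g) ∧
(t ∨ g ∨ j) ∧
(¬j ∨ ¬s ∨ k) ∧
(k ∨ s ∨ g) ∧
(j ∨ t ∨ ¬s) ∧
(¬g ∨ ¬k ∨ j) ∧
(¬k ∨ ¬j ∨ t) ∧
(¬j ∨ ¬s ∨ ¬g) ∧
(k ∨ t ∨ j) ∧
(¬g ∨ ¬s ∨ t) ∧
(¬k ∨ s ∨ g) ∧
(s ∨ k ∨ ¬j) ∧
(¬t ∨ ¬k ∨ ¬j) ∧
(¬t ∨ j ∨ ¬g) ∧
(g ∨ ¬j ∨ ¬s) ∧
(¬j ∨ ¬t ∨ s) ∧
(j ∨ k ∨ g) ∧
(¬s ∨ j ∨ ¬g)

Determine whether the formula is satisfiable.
No

No, the formula is not satisfiable.

No assignment of truth values to the variables can make all 25 clauses true simultaneously.

The formula is UNSAT (unsatisfiable).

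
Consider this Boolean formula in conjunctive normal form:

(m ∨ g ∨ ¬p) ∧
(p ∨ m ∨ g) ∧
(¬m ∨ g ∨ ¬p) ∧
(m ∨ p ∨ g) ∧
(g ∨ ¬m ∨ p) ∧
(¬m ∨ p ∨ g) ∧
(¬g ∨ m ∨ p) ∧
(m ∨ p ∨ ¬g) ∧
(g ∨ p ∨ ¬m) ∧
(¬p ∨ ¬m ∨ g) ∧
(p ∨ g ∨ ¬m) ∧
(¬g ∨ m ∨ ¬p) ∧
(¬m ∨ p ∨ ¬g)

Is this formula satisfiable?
Yes

Yes, the formula is satisfiable.

One satisfying assignment is: p=True, m=True, g=True

Verification: With this assignment, all 13 clauses evaluate to true.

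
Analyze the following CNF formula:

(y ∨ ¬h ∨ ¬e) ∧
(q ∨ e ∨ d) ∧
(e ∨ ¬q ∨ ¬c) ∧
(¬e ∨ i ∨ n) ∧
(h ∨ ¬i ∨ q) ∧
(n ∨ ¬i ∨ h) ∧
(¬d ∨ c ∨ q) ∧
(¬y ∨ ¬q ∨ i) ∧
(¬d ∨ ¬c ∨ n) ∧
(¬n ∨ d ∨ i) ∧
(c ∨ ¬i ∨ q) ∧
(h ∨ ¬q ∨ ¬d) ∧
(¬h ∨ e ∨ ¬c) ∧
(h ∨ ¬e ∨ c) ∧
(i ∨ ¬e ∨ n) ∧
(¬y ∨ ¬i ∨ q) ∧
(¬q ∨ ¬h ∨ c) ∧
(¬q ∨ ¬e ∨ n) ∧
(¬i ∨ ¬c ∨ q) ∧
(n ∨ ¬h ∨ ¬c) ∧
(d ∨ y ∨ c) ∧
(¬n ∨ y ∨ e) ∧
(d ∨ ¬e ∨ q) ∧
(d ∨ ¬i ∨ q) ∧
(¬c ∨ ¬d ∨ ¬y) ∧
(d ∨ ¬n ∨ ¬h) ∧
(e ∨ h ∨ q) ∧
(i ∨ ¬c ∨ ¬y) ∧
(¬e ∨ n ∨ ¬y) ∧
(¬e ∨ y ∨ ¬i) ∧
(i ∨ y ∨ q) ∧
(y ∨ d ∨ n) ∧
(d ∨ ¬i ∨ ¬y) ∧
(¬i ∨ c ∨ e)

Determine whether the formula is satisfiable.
No

No, the formula is not satisfiable.

No assignment of truth values to the variables can make all 34 clauses true simultaneously.

The formula is UNSAT (unsatisfiable).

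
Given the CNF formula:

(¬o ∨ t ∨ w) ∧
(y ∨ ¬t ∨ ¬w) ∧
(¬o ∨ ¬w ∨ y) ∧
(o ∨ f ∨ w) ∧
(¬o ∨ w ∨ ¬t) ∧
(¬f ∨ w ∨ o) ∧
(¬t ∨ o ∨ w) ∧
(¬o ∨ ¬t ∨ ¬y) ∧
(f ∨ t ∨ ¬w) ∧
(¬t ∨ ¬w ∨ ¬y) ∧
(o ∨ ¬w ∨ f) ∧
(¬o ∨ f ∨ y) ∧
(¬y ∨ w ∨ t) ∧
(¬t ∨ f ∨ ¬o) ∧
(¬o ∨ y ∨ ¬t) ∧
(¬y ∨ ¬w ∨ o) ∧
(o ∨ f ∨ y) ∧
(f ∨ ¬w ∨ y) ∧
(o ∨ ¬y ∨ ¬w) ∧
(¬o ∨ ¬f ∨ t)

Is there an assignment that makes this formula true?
Yes

Yes, the formula is satisfiable.

One satisfying assignment is: o=False, f=True, t=False, w=True, y=False

Verification: With this assignment, all 20 clauses evaluate to true.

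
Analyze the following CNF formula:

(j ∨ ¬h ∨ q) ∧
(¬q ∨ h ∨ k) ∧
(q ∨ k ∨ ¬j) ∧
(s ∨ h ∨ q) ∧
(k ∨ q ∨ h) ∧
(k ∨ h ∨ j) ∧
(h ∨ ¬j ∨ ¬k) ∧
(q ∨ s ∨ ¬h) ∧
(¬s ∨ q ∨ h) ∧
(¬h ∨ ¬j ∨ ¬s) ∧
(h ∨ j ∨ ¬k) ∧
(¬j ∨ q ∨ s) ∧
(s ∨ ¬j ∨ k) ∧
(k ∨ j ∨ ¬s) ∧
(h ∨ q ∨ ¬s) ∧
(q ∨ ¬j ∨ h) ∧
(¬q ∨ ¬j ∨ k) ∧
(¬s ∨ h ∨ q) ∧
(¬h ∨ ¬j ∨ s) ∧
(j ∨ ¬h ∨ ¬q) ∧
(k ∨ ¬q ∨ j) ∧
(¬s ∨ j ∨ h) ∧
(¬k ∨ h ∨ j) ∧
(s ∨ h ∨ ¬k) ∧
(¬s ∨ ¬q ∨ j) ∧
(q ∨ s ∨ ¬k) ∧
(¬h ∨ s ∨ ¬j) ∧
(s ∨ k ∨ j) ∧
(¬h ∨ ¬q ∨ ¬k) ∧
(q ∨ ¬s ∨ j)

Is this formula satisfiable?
No

No, the formula is not satisfiable.

No assignment of truth values to the variables can make all 30 clauses true simultaneously.

The formula is UNSAT (unsatisfiable).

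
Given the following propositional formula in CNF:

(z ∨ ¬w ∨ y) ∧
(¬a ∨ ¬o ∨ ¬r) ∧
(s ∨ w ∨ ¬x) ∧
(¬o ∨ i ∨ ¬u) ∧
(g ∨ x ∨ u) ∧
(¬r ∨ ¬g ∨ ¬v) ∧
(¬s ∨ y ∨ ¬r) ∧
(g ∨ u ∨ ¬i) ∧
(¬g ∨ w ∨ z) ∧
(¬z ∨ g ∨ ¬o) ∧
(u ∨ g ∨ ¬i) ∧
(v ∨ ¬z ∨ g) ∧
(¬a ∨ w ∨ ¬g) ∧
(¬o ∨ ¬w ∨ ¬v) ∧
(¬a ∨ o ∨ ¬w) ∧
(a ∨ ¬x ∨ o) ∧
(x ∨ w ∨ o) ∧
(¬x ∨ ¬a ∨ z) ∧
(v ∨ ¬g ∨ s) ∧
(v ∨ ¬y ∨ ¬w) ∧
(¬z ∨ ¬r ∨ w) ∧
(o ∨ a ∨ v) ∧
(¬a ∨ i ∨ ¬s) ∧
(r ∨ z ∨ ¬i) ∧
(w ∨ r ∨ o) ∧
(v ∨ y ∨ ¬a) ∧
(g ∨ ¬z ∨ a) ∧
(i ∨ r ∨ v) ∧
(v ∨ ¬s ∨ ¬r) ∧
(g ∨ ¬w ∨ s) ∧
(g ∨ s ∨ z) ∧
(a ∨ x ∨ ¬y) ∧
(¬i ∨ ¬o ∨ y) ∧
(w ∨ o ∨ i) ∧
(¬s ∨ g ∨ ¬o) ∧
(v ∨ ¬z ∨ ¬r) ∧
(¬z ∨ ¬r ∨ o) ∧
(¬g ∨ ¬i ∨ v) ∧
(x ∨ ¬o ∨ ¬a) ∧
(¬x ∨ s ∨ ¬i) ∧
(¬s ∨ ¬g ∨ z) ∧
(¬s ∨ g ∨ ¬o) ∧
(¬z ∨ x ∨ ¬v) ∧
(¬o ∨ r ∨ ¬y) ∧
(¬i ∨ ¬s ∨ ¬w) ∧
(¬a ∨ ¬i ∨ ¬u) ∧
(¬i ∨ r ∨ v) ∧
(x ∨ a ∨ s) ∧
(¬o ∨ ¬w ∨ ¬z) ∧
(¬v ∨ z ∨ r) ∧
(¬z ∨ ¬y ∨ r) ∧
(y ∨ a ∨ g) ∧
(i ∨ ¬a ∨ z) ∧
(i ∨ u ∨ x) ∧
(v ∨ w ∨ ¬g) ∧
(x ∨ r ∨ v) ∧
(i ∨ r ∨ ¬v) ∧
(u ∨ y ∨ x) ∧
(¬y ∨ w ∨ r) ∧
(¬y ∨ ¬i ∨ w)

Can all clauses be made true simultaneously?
No

No, the formula is not satisfiable.

No assignment of truth values to the variables can make all 60 clauses true simultaneously.

The formula is UNSAT (unsatisfiable).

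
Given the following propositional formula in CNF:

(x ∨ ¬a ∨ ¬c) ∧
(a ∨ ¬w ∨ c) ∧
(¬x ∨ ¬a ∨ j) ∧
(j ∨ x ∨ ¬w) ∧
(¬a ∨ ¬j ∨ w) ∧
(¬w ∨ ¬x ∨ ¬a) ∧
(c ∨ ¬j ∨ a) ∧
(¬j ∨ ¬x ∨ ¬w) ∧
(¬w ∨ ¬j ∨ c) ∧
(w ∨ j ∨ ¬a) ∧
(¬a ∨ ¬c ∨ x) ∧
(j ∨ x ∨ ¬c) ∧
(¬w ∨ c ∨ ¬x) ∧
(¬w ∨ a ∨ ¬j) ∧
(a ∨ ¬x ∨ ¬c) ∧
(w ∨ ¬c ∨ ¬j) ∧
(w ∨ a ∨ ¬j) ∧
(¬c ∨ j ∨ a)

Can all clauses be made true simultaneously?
Yes

Yes, the formula is satisfiable.

One satisfying assignment is: c=False, w=False, x=False, a=False, j=False

Verification: With this assignment, all 18 clauses evaluate to true.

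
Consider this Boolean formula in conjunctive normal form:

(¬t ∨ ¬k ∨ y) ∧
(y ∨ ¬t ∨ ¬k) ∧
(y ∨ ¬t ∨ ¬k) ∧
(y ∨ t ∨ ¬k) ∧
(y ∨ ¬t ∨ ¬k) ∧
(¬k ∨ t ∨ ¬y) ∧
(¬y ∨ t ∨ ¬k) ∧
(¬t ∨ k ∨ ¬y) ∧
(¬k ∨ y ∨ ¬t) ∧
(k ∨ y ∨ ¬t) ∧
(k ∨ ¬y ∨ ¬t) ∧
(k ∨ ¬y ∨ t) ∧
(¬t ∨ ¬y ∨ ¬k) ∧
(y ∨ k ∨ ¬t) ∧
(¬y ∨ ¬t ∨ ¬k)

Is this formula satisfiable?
Yes

Yes, the formula is satisfiable.

One satisfying assignment is: t=False, k=False, y=False

Verification: With this assignment, all 15 clauses evaluate to true.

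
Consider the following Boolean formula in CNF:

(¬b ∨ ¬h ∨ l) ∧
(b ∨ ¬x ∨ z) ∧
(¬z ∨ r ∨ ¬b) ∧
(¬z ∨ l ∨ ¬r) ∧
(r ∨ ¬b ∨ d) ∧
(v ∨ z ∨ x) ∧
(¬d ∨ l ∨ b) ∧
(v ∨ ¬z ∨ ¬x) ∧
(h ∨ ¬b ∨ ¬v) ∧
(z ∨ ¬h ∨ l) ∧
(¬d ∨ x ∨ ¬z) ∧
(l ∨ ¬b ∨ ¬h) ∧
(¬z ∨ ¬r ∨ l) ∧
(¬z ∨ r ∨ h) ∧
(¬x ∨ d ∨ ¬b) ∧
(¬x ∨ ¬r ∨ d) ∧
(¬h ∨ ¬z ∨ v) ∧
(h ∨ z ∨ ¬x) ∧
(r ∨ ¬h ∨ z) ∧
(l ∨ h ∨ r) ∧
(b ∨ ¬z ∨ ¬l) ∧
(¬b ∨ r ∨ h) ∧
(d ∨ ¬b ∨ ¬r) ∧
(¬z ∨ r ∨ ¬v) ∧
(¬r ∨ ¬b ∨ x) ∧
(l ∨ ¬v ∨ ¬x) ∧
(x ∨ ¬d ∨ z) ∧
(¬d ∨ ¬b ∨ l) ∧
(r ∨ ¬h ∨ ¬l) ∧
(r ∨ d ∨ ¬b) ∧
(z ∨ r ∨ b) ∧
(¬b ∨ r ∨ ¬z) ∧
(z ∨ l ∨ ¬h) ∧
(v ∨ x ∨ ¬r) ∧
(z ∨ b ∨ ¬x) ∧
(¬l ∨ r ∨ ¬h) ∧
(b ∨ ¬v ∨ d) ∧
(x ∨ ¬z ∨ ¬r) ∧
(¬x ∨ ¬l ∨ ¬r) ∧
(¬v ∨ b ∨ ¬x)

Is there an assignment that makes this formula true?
No

No, the formula is not satisfiable.

No assignment of truth values to the variables can make all 40 clauses true simultaneously.

The formula is UNSAT (unsatisfiable).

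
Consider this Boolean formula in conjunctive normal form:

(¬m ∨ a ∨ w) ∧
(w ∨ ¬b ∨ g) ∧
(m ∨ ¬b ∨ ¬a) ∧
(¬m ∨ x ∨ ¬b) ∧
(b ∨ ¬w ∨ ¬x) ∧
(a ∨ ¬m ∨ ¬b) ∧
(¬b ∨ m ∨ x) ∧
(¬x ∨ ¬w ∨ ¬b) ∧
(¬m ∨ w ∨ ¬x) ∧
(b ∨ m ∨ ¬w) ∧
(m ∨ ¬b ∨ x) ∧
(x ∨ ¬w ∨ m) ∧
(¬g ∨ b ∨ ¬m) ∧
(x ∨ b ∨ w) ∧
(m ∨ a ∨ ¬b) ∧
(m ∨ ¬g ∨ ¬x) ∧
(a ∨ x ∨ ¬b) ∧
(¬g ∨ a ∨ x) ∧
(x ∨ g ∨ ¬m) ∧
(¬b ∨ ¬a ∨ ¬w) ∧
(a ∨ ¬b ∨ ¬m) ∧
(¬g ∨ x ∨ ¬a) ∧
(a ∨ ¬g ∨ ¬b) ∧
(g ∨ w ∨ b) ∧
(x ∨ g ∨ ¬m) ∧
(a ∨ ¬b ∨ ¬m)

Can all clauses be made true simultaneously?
No

No, the formula is not satisfiable.

No assignment of truth values to the variables can make all 26 clauses true simultaneously.

The formula is UNSAT (unsatisfiable).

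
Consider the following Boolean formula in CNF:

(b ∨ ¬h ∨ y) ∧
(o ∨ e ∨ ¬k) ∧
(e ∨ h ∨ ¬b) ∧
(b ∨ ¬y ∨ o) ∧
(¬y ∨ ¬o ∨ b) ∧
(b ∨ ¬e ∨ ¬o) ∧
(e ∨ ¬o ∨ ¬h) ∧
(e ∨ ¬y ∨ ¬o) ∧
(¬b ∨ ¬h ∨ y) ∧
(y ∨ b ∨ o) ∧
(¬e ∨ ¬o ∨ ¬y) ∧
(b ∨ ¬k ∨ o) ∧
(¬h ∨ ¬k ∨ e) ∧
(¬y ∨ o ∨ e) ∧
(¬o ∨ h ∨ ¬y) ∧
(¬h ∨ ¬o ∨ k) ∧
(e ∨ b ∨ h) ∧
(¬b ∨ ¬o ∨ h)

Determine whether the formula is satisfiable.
Yes

Yes, the formula is satisfiable.

One satisfying assignment is: o=False, y=False, b=True, h=False, e=True, k=False

Verification: With this assignment, all 18 clauses evaluate to true.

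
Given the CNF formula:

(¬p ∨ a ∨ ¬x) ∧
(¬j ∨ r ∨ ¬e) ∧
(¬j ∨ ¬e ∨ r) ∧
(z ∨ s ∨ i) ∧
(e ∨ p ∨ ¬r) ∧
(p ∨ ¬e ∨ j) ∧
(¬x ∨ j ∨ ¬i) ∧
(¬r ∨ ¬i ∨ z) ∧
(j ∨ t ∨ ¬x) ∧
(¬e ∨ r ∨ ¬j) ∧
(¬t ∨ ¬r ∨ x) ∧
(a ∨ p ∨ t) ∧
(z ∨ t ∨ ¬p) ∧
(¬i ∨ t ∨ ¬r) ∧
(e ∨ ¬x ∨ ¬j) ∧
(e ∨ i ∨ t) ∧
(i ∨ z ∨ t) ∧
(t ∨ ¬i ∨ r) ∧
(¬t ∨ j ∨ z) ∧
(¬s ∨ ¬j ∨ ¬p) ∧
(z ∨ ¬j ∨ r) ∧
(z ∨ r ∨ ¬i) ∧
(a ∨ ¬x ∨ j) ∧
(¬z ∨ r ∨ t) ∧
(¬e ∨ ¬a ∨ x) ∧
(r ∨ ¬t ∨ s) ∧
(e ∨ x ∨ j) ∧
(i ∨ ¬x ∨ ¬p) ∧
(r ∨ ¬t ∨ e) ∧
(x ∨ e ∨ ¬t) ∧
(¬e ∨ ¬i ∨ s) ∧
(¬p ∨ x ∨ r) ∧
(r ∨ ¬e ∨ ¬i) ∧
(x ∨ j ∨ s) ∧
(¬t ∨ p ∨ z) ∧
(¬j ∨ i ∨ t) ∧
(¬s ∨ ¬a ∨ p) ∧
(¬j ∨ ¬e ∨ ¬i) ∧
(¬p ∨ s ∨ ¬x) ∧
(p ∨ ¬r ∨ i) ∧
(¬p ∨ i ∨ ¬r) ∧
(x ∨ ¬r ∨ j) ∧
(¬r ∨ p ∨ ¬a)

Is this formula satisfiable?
No

No, the formula is not satisfiable.

No assignment of truth values to the variables can make all 43 clauses true simultaneously.

The formula is UNSAT (unsatisfiable).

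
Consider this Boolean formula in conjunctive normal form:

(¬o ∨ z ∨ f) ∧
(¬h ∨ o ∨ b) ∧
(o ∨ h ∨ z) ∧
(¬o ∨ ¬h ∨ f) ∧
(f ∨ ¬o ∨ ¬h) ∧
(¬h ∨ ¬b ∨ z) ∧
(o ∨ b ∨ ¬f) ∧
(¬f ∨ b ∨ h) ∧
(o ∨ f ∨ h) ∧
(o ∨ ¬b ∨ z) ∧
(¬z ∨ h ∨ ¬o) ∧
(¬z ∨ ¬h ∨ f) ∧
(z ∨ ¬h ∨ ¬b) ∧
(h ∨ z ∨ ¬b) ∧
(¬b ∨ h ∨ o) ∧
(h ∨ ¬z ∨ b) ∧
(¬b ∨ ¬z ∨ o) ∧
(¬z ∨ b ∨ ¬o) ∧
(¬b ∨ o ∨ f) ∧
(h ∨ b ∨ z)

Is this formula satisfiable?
Yes

Yes, the formula is satisfiable.

One satisfying assignment is: f=True, o=True, z=False, b=False, h=True

Verification: With this assignment, all 20 clauses evaluate to true.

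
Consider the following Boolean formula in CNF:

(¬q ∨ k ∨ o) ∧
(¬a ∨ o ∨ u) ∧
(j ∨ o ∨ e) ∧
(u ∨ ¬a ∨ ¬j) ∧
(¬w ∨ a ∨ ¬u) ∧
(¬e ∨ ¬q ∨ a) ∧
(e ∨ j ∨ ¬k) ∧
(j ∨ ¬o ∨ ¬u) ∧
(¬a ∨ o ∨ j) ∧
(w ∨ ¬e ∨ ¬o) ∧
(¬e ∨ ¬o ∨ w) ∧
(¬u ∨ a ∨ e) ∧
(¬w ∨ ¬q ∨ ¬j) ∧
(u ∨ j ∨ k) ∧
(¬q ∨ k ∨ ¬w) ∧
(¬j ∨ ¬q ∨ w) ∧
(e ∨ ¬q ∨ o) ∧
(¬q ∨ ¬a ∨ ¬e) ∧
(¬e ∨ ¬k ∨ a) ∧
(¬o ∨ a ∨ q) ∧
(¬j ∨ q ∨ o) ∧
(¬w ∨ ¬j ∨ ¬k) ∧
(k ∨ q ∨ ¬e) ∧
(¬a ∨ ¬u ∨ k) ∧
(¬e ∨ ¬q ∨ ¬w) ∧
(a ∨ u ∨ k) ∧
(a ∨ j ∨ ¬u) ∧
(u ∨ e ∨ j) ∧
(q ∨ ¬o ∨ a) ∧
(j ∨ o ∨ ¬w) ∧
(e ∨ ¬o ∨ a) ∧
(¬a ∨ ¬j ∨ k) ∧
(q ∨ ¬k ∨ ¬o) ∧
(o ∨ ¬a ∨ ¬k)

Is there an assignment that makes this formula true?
No

No, the formula is not satisfiable.

No assignment of truth values to the variables can make all 34 clauses true simultaneously.

The formula is UNSAT (unsatisfiable).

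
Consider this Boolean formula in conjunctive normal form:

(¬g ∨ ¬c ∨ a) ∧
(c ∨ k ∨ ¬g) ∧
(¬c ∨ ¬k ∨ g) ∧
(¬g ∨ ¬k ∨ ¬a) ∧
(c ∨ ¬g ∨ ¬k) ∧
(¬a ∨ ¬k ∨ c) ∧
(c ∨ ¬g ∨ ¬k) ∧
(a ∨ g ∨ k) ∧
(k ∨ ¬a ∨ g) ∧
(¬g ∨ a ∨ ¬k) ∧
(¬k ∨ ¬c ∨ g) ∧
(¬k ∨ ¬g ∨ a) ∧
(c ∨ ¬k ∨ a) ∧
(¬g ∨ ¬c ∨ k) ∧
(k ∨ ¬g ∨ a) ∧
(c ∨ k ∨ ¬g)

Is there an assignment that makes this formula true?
No

No, the formula is not satisfiable.

No assignment of truth values to the variables can make all 16 clauses true simultaneously.

The formula is UNSAT (unsatisfiable).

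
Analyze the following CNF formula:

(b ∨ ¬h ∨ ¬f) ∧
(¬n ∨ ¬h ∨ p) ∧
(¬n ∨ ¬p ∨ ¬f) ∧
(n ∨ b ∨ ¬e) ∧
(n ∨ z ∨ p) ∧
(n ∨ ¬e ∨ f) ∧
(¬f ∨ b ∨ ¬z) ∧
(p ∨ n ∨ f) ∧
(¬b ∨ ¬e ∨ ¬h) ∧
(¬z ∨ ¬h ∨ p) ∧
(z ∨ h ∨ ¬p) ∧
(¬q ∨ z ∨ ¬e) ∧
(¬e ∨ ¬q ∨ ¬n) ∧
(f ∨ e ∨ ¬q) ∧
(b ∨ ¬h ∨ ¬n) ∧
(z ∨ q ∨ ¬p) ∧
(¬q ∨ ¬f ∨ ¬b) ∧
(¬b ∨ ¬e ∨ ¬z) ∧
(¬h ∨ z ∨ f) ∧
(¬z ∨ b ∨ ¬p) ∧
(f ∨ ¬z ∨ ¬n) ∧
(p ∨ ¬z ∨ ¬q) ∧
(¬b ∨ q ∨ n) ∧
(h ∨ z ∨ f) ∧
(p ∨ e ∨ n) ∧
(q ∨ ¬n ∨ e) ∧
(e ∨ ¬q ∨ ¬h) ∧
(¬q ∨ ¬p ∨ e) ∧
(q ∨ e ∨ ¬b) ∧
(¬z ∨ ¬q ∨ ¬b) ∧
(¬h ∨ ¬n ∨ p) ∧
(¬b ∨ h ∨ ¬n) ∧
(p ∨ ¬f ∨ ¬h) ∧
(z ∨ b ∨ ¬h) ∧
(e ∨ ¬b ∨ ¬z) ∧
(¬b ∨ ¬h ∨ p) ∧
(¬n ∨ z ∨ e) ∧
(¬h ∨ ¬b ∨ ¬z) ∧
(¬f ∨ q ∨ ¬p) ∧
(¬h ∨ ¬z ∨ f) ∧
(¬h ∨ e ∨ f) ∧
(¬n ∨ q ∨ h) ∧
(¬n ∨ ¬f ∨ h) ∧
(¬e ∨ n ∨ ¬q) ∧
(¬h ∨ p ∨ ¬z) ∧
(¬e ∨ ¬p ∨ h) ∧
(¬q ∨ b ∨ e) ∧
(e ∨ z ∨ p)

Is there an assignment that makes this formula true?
No

No, the formula is not satisfiable.

No assignment of truth values to the variables can make all 48 clauses true simultaneously.

The formula is UNSAT (unsatisfiable).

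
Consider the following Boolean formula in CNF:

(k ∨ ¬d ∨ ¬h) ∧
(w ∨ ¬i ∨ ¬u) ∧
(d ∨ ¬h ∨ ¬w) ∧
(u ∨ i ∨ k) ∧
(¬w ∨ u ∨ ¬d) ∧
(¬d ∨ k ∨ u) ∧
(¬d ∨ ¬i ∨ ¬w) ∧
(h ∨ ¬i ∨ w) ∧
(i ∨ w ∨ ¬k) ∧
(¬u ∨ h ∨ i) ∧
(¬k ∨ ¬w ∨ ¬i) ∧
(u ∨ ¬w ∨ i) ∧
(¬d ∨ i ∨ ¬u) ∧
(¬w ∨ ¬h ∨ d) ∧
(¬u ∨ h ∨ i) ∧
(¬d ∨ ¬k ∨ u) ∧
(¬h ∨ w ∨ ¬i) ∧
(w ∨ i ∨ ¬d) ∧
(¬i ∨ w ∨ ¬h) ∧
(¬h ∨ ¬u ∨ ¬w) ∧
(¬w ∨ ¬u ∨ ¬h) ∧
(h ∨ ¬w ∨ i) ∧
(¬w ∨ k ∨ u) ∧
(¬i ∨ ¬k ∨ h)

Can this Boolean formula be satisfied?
Yes

Yes, the formula is satisfiable.

One satisfying assignment is: k=False, u=True, d=False, h=True, i=False, w=False

Verification: With this assignment, all 24 clauses evaluate to true.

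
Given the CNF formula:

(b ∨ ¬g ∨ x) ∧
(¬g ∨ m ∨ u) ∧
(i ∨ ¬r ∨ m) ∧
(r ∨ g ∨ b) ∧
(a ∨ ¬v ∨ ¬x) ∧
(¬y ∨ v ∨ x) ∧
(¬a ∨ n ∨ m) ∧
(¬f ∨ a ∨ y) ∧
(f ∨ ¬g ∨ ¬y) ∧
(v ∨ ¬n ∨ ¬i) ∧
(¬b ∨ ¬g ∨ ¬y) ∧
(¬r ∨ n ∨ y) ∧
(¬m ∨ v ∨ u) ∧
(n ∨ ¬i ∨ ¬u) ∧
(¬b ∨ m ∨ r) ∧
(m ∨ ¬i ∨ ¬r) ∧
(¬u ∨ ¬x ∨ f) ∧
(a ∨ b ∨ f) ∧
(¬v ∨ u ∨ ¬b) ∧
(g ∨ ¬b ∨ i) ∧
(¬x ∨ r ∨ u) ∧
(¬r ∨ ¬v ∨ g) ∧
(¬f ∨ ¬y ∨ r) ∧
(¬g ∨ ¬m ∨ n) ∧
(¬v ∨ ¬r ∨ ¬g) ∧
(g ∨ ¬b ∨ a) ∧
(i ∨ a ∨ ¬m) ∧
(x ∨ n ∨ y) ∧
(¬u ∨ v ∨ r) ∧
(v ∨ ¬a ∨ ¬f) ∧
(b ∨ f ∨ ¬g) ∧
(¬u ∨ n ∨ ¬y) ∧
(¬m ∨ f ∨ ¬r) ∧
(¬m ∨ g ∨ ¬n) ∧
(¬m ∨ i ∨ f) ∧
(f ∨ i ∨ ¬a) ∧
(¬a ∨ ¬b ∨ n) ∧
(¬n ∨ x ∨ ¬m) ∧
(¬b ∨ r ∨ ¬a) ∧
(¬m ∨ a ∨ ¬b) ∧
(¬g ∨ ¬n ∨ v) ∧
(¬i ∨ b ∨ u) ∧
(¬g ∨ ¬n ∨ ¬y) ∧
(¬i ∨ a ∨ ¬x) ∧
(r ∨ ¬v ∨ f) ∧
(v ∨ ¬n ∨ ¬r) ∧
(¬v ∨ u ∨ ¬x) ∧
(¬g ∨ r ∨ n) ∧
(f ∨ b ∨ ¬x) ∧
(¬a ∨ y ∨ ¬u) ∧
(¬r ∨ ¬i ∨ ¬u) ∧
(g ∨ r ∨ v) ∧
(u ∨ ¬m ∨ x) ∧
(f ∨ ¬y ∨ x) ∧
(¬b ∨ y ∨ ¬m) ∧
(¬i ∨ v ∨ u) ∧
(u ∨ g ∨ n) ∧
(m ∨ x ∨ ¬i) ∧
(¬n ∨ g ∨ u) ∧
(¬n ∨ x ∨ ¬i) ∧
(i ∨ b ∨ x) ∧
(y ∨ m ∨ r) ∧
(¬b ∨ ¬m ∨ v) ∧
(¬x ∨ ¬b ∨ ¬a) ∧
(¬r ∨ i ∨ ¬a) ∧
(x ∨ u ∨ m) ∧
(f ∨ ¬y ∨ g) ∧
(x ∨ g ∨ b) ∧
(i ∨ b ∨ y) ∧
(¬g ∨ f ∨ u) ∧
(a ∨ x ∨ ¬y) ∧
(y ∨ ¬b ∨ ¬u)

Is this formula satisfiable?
No

No, the formula is not satisfiable.

No assignment of truth values to the variables can make all 72 clauses true simultaneously.

The formula is UNSAT (unsatisfiable).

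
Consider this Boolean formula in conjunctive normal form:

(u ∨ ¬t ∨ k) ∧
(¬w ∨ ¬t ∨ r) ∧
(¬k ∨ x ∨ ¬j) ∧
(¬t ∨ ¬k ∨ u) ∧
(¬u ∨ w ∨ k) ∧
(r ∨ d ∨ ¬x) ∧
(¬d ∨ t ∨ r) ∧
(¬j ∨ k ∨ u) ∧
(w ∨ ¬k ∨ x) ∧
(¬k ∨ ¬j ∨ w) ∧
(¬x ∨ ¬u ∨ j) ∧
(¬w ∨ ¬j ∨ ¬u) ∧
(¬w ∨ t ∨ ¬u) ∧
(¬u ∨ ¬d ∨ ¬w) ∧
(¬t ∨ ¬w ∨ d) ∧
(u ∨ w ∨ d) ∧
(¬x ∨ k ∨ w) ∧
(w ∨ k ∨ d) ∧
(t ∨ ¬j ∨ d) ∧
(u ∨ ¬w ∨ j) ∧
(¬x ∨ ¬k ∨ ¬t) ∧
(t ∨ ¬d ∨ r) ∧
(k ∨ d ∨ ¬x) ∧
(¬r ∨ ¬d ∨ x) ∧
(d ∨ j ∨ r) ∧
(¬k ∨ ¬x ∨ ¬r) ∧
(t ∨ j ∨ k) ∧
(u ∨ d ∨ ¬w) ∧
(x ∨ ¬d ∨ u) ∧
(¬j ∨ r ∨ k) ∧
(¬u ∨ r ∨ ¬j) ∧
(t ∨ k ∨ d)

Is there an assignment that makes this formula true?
No

No, the formula is not satisfiable.

No assignment of truth values to the variables can make all 32 clauses true simultaneously.

The formula is UNSAT (unsatisfiable).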